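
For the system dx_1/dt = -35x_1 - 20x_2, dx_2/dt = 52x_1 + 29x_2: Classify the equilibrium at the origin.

A = [[-35,-20],[52,29]]; det(A-λI) = λ^2 + 6λ + 25.
λ = -3 ± 4i: negative real part.

stable spiral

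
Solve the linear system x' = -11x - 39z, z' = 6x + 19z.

Coefficient matrix A = [[-11, -39], [6, 19]].
Characteristic polynomial det(A - λI) = λ^2 - 8λ + 25 = 0.
Eigenvalues λ = 4 ± 3i (complex conjugate pair).
For λ=4+3i: an eigenvector is (3,-1) - i(-2,1) = (3 + 2i, -1 - i).
A real fundamental pair from Re and Im of e^((4+3i)t)v: X_1 = e^(4t)(cos(3t)·(3,-1) + sin(3t)·(-2,1)), X_2 = e^(4t)(sin(3t)·(3,-1) - cos(3t)·(-2,1)).
General solution: c_1X_1 + c_2X_2.

x(t) = -2c_1e^(4t)sin(3t) + 3c_1e^(4t)cos(3t) + 3c_2e^(4t)sin(3t) + 2c_2e^(4t)cos(3t), z(t) = c_1e^(4t)sin(3t) - c_1e^(4t)cos(3t) - c_2e^(4t)sin(3t) - c_2e^(4t)cos(3t)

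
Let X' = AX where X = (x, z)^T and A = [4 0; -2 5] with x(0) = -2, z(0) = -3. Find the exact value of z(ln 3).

-81

A = [[4,0],[-2,5]]; eigenvalues λ = 5, 4.
Eigenvectors: (0,1) for λ=5, (1,2) for λ=4.
From the initial condition, c_1 = 1, c_2 = -2.
z(ln 3) = (1)(3^5)(1) + (-2)(3^4)(2) = -81.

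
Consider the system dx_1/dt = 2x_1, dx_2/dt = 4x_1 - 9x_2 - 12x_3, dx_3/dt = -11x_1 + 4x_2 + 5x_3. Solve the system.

x_1(t) = K_3e^(2t), x_2(t) = -2K_1e^(-3t) - 3K_2e^(-t) + 8K_3e^(2t), x_3(t) = K_1e^(-3t) + 2K_2e^(-t) - 7K_3e^(2t)

Coefficient matrix A = [[2, 0, 0], [4, -9, -12], [-11, 4, 5]].
det(A - λI) = 0 gives eigenvalues λ = -3, -1, 2.
For λ=-3: eigenvector (0,-2,1).
For λ=-1: eigenvector (0,-3,2).
For λ=2: eigenvector (1,8,-7).
General solution: K_1e^(-3t)(0,-2,1) + K_2e^(-t)(0,-3,2) + K_3e^(2t)(1,8,-7).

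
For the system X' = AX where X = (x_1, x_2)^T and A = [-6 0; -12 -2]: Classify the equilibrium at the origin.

stable node

A = [[-6,0],[-12,-2]]; det(A-λI) = λ^2 + 8λ + 12.
λ = -6, -2: both negative.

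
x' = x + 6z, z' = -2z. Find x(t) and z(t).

x(t) = C_1e^(t) - 2C_2e^(-2t), z(t) = C_2e^(-2t)

Coefficient matrix A = [[1, 6], [0, -2]].
Characteristic polynomial det(A - λI) = λ^2 + λ - 2 = 0.
Eigenvalues λ = 1, -2.
For λ=1: (A-λI) row 1 is [0, 6], so an eigenvector is (1, 0).
For λ=-2: (A-λI) row 1 is [3, 6], so an eigenvector is (-2, 1).
General solution: C_1e^(t)(1,0) + C_2e^(-2t)(-2,1).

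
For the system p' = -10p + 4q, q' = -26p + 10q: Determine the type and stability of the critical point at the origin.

A = [[-10,4],[-26,10]]; det(A-λI) = λ^2 + 4.
λ = 0 ± 2i: zero real part.

center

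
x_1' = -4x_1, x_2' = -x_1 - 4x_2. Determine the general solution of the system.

Coefficient matrix A = [[-4, 0], [-1, -4]].
Characteristic polynomial det(A - λI) = λ^2 + 8λ + 16 = 0.
Single eigenvalue λ = -4 with algebraic multiplicity 2.
Eigenvector v = (0,-1); generalized eigenvector w with (A-λI)w=v is (1,0).
General solution: e^(-4t)[C_1·v + C_2·(t·v + w)].

x_1(t) = C_2e^(-4t), x_2(t) = -C_1e^(-4t) - C_2te^(-4t)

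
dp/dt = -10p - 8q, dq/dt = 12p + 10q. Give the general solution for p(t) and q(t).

p(t) = -K_1e^(-2t) - 2K_2e^(2t), q(t) = K_1e^(-2t) + 3K_2e^(2t)

Coefficient matrix A = [[-10, -8], [12, 10]].
Characteristic polynomial det(A - λI) = λ^2 - 4 = 0.
Eigenvalues λ = -2, 2.
For λ=-2: (A-λI) row 1 is [-8, -8], so an eigenvector is (-1, 1).
For λ=2: (A-λI) row 1 is [-12, -8], so an eigenvector is (-2, 3).
General solution: K_1e^(-2t)(-1,1) + K_2e^(2t)(-2,3).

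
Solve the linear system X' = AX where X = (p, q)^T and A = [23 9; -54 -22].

p(t) = c_1e^(5t) - c_2e^(-4t), q(t) = -2c_1e^(5t) + 3c_2e^(-4t)

Coefficient matrix A = [[23, 9], [-54, -22]].
Characteristic polynomial det(A - λI) = λ^2 - λ - 20 = 0.
Eigenvalues λ = 5, -4.
For λ=5: (A-λI) row 1 is [18, 9], so an eigenvector is (1, -2).
For λ=-4: (A-λI) row 1 is [27, 9], so an eigenvector is (-1, 3).
General solution: c_1e^(5t)(1,-2) + c_2e^(-4t)(-1,3).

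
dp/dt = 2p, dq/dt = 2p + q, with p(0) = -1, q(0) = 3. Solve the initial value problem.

Coefficient matrix A = [[2, 0], [2, 1]].
Characteristic polynomial det(A - λI) = λ^2 - 3λ + 2 = 0.
Eigenvalues λ = 1, 2.
For λ=1: (A-λI) row 1 is [1, 0], so an eigenvector is (0, 1).
For λ=2: (A-λI) row 2 is [2, -1], so an eigenvector is (-1, -2).
General solution: C_1e^(t)(0,1) + C_2e^(2t)(-1,-2).
Applying p(0)=-1, q(0)=3 gives C_1=5, C_2=1.

p(t) = -e^(2t), q(t) = -2e^(2t) + 5e^(t)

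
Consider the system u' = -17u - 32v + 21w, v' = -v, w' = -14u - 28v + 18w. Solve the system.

u(t) = 3C_1e^(-3t) + C_2e^(4t) - 2C_3e^(-t), v(t) = C_3e^(-t), w(t) = 2C_1e^(-3t) + C_2e^(4t)

Coefficient matrix A = [[-17, -32, 21], [0, -1, 0], [-14, -28, 18]].
det(A - λI) = 0 gives eigenvalues λ = -3, 4, -1.
For λ=-3: eigenvector (3,0,2).
For λ=4: eigenvector (1,0,1).
For λ=-1: eigenvector (-2,1,0).
General solution: C_1e^(-3t)(3,0,2) + C_2e^(4t)(1,0,1) + C_3e^(-t)(-2,1,0).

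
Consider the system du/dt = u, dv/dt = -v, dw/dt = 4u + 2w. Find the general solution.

u(t) = c_1e^(t), v(t) = c_2e^(-t), w(t) = -4c_1e^(t) + c_3e^(2t)

Coefficient matrix A = [[1, 0, 0], [0, -1, 0], [4, 0, 2]].
det(A - λI) = 0 gives eigenvalues λ = 1, -1, 2.
For λ=1: eigenvector (1,0,-4).
For λ=-1: eigenvector (0,1,0).
For λ=2: eigenvector (0,0,1).
General solution: c_1e^(t)(1,0,-4) + c_2e^(-t)(0,1,0) + c_3e^(2t)(0,0,1).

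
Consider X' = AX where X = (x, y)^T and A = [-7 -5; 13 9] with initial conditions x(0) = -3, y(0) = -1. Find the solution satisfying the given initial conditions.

Coefficient matrix A = [[-7, -5], [13, 9]].
Characteristic polynomial det(A - λI) = λ^2 - 2λ + 2 = 0.
Eigenvalues λ = 1 ± i (complex conjugate pair).
For λ=1+i: an eigenvector is (2,-3) - i(-1,2) = (2 + i, -3 - 2i).
A real fundamental pair from Re and Im of e^((1+i)t)v: X_1 = e^(t)(cos(t)·(2,-3) + sin(t)·(-1,2)), X_2 = e^(t)(sin(t)·(2,-3) - cos(t)·(-1,2)).
General solution: C_1X_1 + C_2X_2.
Applying x(0)=-3, y(0)=-1 gives C_1=-7, C_2=11.

x(t) = 29e^(t)sin(t) - 3e^(t)cos(t), y(t) = -47e^(t)sin(t) - e^(t)cos(t)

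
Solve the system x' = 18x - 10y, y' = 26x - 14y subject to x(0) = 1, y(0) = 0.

x(t) = 8e^(2t)sin(2t) + e^(2t)cos(2t), y(t) = 13e^(2t)sin(2t)

Coefficient matrix A = [[18, -10], [26, -14]].
Characteristic polynomial det(A - λI) = λ^2 - 4λ + 8 = 0.
Eigenvalues λ = 2 ± 2i (complex conjugate pair).
For λ=2+2i: an eigenvector is (-1,-2) - i(2,3) = (-1 - 2i, -2 - 3i).
A real fundamental pair from Re and Im of e^((2+2i)t)v: X_1 = e^(2t)(cos(2t)·(-1,-2) + sin(2t)·(2,3)), X_2 = e^(2t)(sin(2t)·(-1,-2) - cos(2t)·(2,3)).
General solution: C_1X_1 + C_2X_2.
Applying x(0)=1, y(0)=0 gives C_1=3, C_2=-2.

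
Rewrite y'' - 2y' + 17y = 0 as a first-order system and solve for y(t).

Let x_1 = y, x_2 = y'. Then x_1' = x_2 and x_2' = -17x_1 + 2x_2.
A = [[0,1],[-17,2]]; det(A-λI) = λ^2 - 2λ + 17.
Eigenvalues λ = 1 ± 4i.

y(t) = C_1e^(t)cos(4t) + C_2e^(t)sin(4t)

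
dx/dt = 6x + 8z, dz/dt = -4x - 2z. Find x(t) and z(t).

x(t) = -C_1e^(2t)sin(4t) - C_1e^(2t)cos(4t) - C_2e^(2t)sin(4t) + C_2e^(2t)cos(4t), z(t) = C_1e^(2t)sin(4t) - C_2e^(2t)cos(4t)

Coefficient matrix A = [[6, 8], [-4, -2]].
Characteristic polynomial det(A - λI) = λ^2 - 4λ + 20 = 0.
Eigenvalues λ = 2 ± 4i (complex conjugate pair).
For λ=2+4i: an eigenvector is (-1,0) - i(-1,1) = (-1 + i, 0 - i).
A real fundamental pair from Re and Im of e^((2+4i)t)v: X_1 = e^(2t)(cos(4t)·(-1,0) + sin(4t)·(-1,1)), X_2 = e^(2t)(sin(4t)·(-1,0) - cos(4t)·(-1,1)).
General solution: C_1X_1 + C_2X_2.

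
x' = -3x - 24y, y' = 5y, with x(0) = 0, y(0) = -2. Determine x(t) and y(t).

Coefficient matrix A = [[-3, -24], [0, 5]].
Characteristic polynomial det(A - λI) = λ^2 - 2λ - 15 = 0.
Eigenvalues λ = -3, 5.
For λ=-3: (A-λI) row 1 is [0, -24], so an eigenvector is (-1, 0).
For λ=5: (A-λI) row 1 is [-8, -24], so an eigenvector is (-3, 1).
General solution: c_1e^(-3t)(-1,0) + c_2e^(5t)(-3,1).
Applying x(0)=0, y(0)=-2 gives c_1=6, c_2=-2.

x(t) = 6e^(5t) - 6e^(-3t), y(t) = -2e^(5t)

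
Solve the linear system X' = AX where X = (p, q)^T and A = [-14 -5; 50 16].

Coefficient matrix A = [[-14, -5], [50, 16]].
Characteristic polynomial det(A - λI) = λ^2 - 2λ + 26 = 0.
Eigenvalues λ = 1 ± 5i (complex conjugate pair).
For λ=1+5i: an eigenvector is (1,-3) - i(0,1) = (1, -3 - i).
A real fundamental pair from Re and Im of e^((1+5i)t)v: X_1 = e^(t)(cos(5t)·(1,-3) + sin(5t)·(0,1)), X_2 = e^(t)(sin(5t)·(1,-3) - cos(5t)·(0,1)).
General solution: C_1X_1 + C_2X_2.

p(t) = C_1e^(t)cos(5t) + C_2e^(t)sin(5t), q(t) = C_1e^(t)sin(5t) - 3C_1e^(t)cos(5t) - 3C_2e^(t)sin(5t) - C_2e^(t)cos(5t)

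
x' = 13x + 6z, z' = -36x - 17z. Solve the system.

Coefficient matrix A = [[13, 6], [-36, -17]].
Characteristic polynomial det(A - λI) = λ^2 + 4λ - 5 = 0.
Eigenvalues λ = 1, -5.
For λ=1: (A-λI) row 1 is [12, 6], so an eigenvector is (1, -2).
For λ=-5: (A-λI) row 1 is [18, 6], so an eigenvector is (-1, 3).
General solution: K_1e^(t)(1,-2) + K_2e^(-5t)(-1,3).

x(t) = K_1e^(t) - K_2e^(-5t), z(t) = -2K_1e^(t) + 3K_2e^(-5t)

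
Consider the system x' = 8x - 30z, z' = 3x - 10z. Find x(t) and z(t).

Coefficient matrix A = [[8, -30], [3, -10]].
Characteristic polynomial det(A - λI) = λ^2 + 2λ + 10 = 0.
Eigenvalues λ = -1 ± 3i (complex conjugate pair).
For λ=-1+3i: an eigenvector is (3,1) - i(-1,0) = (3 + i, 1).
A real fundamental pair from Re and Im of e^((-1+3i)t)v: X_1 = e^(-t)(cos(3t)·(3,1) + sin(3t)·(-1,0)), X_2 = e^(-t)(sin(3t)·(3,1) - cos(3t)·(-1,0)).
General solution: c_1X_1 + c_2X_2.

x(t) = -c_1e^(-t)sin(3t) + 3c_1e^(-t)cos(3t) + 3c_2e^(-t)sin(3t) + c_2e^(-t)cos(3t), z(t) = c_1e^(-t)cos(3t) + c_2e^(-t)sin(3t)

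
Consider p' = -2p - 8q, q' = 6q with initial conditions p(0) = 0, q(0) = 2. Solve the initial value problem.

p(t) = -2e^(6t) + 2e^(-2t), q(t) = 2e^(6t)

Coefficient matrix A = [[-2, -8], [0, 6]].
Characteristic polynomial det(A - λI) = λ^2 - 4λ - 12 = 0.
Eigenvalues λ = -2, 6.
For λ=-2: (A-λI) row 1 is [0, -8], so an eigenvector is (-1, 0).
For λ=6: (A-λI) row 1 is [-8, -8], so an eigenvector is (1, -1).
General solution: K_1e^(-2t)(-1,0) + K_2e^(6t)(1,-1).
Applying p(0)=0, q(0)=2 gives K_1=-2, K_2=-2.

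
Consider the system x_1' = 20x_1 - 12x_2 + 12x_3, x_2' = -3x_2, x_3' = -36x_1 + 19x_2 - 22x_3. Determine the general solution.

Coefficient matrix A = [[20, -12, 12], [0, -3, 0], [-36, 19, -22]].
det(A - λI) = 0 gives eigenvalues λ = -4, 2, -3.
For λ=-4: eigenvector (-1,0,2).
For λ=2: eigenvector (-2,0,3).
For λ=-3: eigenvector (0,1,1).
General solution: K_1e^(-4t)(-1,0,2) + K_2e^(2t)(-2,0,3) + K_3e^(-3t)(0,1,1).

x_1(t) = -K_1e^(-4t) - 2K_2e^(2t), x_2(t) = K_3e^(-3t), x_3(t) = 2K_1e^(-4t) + 3K_2e^(2t) + K_3e^(-3t)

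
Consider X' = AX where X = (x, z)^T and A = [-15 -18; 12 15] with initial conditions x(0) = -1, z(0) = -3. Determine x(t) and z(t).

Coefficient matrix A = [[-15, -18], [12, 15]].
Characteristic polynomial det(A - λI) = λ^2 - 9 = 0.
Eigenvalues λ = -3, 3.
For λ=-3: (A-λI) row 1 is [-12, -18], so an eigenvector is (3, -2).
For λ=3: (A-λI) row 1 is [-18, -18], so an eigenvector is (1, -1).
General solution: K_1e^(-3t)(3,-2) + K_2e^(3t)(1,-1).
Applying x(0)=-1, z(0)=-3 gives K_1=-4, K_2=11.

x(t) = 11e^(3t) - 12e^(-3t), z(t) = -11e^(3t) + 8e^(-3t)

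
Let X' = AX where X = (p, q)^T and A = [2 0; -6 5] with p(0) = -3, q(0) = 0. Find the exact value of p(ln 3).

A = [[2,0],[-6,5]]; eigenvalues λ = 2, 5.
Eigenvectors: (1,2) for λ=2, (0,1) for λ=5.
From the initial condition, c_1 = -3, c_2 = 6.
p(ln 3) = (-3)(3^2)(1) + (6)(3^5)(0) = -27.

-27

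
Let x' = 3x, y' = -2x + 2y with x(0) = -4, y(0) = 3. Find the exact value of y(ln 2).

44

A = [[3,0],[-2,2]]; eigenvalues λ = 2, 3.
Eigenvectors: (0,-1) for λ=2, (1,-2) for λ=3.
From the initial condition, c_1 = 5, c_2 = -4.
y(ln 2) = (5)(2^2)(-1) + (-4)(2^3)(-2) = 44.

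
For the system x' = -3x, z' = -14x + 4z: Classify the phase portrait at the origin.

saddle

A = [[-3,0],[-14,4]]; det(A-λI) = λ^2 - λ - 12.
λ = -3, 4: opposite signs.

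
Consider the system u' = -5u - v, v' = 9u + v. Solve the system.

u(t) = -C_1e^(-2t) - C_2te^(-2t), v(t) = 3C_1e^(-2t) + 3C_2te^(-2t) + C_2e^(-2t)

Coefficient matrix A = [[-5, -1], [9, 1]].
Characteristic polynomial det(A - λI) = λ^2 + 4λ + 4 = 0.
Single eigenvalue λ = -2 with algebraic multiplicity 2.
Eigenvector v = (-1,3); generalized eigenvector w with (A-λI)w=v is (0,1).
General solution: e^(-2t)[C_1·v + C_2·(t·v + w)].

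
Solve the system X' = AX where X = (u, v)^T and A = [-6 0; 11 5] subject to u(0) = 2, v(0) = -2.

Coefficient matrix A = [[-6, 0], [11, 5]].
Characteristic polynomial det(A - λI) = λ^2 + λ - 30 = 0.
Eigenvalues λ = -6, 5.
For λ=-6: (A-λI) row 2 is [11, 11], so an eigenvector is (1, -1).
For λ=5: (A-λI) row 1 is [-11, 0], so an eigenvector is (0, 1).
General solution: K_1e^(-6t)(1,-1) + K_2e^(5t)(0,1).
Applying u(0)=2, v(0)=-2 gives K_1=2, K_2=0.

u(t) = 2e^(-6t), v(t) = -2e^(-6t)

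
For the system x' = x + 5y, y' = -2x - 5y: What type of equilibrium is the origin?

A = [[1,5],[-2,-5]]; det(A-λI) = λ^2 + 4λ + 5.
λ = -2 ± i: negative real part.

stable spiral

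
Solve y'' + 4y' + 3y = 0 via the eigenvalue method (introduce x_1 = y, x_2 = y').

Let x_1 = y, x_2 = y'. Then x_1' = x_2 and x_2' = -3x_1 - 4x_2.
A = [[0,1],[-3,-4]]; det(A-λI) = λ^2 + 4λ + 3.
Eigenvalues λ = -3, -1 with eigenvectors (1,-3), (1,-1).

y(t) = K_1e^(-3t) + K_2e^(-t)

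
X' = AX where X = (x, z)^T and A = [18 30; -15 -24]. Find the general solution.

x(t) = -3C_1e^(-3t)sin(3t) + C_1e^(-3t)cos(3t) + C_2e^(-3t)sin(3t) + 3C_2e^(-3t)cos(3t), z(t) = 2C_1e^(-3t)sin(3t) - C_1e^(-3t)cos(3t) - C_2e^(-3t)sin(3t) - 2C_2e^(-3t)cos(3t)

Coefficient matrix A = [[18, 30], [-15, -24]].
Characteristic polynomial det(A - λI) = λ^2 + 6λ + 18 = 0.
Eigenvalues λ = -3 ± 3i (complex conjugate pair).
For λ=-3+3i: an eigenvector is (1,-1) - i(-3,2) = (1 + 3i, -1 - 2i).
A real fundamental pair from Re and Im of e^((-3+3i)t)v: X_1 = e^(-3t)(cos(3t)·(1,-1) + sin(3t)·(-3,2)), X_2 = e^(-3t)(sin(3t)·(1,-1) - cos(3t)·(-3,2)).
General solution: C_1X_1 + C_2X_2.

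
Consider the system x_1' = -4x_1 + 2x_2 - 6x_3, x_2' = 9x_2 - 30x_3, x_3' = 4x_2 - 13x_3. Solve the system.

Coefficient matrix A = [[-4, 2, -6], [0, 9, -30], [0, 4, -13]].
det(A - λI) = 0 gives eigenvalues λ = -4, -1, -3.
For λ=-4: eigenvector (1,0,0).
For λ=-1: eigenvector (0,3,1).
For λ=-3: eigenvector (-2,5,2).
General solution: K_1e^(-4t)(1,0,0) + K_2e^(-t)(0,3,1) + K_3e^(-3t)(-2,5,2).

x_1(t) = K_1e^(-4t) - 2K_3e^(-3t), x_2(t) = 3K_2e^(-t) + 5K_3e^(-3t), x_3(t) = K_2e^(-t) + 2K_3e^(-3t)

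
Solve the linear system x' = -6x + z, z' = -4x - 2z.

Coefficient matrix A = [[-6, 1], [-4, -2]].
Characteristic polynomial det(A - λI) = λ^2 + 8λ + 16 = 0.
Single eigenvalue λ = -4 with algebraic multiplicity 2.
Eigenvector v = (-1,-2); generalized eigenvector w with (A-λI)w=v is (0,-1).
General solution: e^(-4t)[c_1·v + c_2·(t·v + w)].

x(t) = -c_1e^(-4t) - c_2te^(-4t), z(t) = -2c_1e^(-4t) - 2c_2te^(-4t) - c_2e^(-4t)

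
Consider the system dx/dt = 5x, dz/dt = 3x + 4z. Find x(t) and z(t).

x(t) = K_1e^(5t), z(t) = 3K_1e^(5t) + K_2e^(4t)

Coefficient matrix A = [[5, 0], [3, 4]].
Characteristic polynomial det(A - λI) = λ^2 - 9λ + 20 = 0.
Eigenvalues λ = 5, 4.
For λ=5: (A-λI) row 2 is [3, -1], so an eigenvector is (1, 3).
For λ=4: (A-λI) row 1 is [1, 0], so an eigenvector is (0, 1).
General solution: K_1e^(5t)(1,3) + K_2e^(4t)(0,1).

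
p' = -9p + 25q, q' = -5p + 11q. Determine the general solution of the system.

p(t) = -2c_1e^(t)sin(5t) + c_1e^(t)cos(5t) + c_2e^(t)sin(5t) + 2c_2e^(t)cos(5t), q(t) = -c_1e^(t)sin(5t) + c_2e^(t)cos(5t)

Coefficient matrix A = [[-9, 25], [-5, 11]].
Characteristic polynomial det(A - λI) = λ^2 - 2λ + 26 = 0.
Eigenvalues λ = 1 ± 5i (complex conjugate pair).
For λ=1+5i: an eigenvector is (1,0) - i(-2,-1) = (1 + 2i, 0 + i).
A real fundamental pair from Re and Im of e^((1+5i)t)v: X_1 = e^(t)(cos(5t)·(1,0) + sin(5t)·(-2,-1)), X_2 = e^(t)(sin(5t)·(1,0) - cos(5t)·(-2,-1)).
General solution: c_1X_1 + c_2X_2.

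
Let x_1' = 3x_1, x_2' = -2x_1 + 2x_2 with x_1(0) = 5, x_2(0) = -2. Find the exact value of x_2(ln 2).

-48

A = [[3,0],[-2,2]]; eigenvalues λ = 3, 2.
Eigenvectors: (1,-2) for λ=3, (0,-1) for λ=2.
From the initial condition, c_1 = 5, c_2 = -8.
x_2(ln 2) = (5)(2^3)(-2) + (-8)(2^2)(-1) = -48.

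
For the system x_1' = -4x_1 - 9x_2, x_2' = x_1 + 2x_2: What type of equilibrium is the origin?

stable improper node

A = [[-4,-9],[1,2]]; det(A-λI) = λ^2 + 2λ + 1.
repeated λ = -1 with a single eigenvector.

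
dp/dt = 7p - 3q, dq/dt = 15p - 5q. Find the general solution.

Coefficient matrix A = [[7, -3], [15, -5]].
Characteristic polynomial det(A - λI) = λ^2 - 2λ + 10 = 0.
Eigenvalues λ = 1 ± 3i (complex conjugate pair).
For λ=1+3i: an eigenvector is (-1,-2) - i(0,-1) = (-1, -2 + i).
A real fundamental pair from Re and Im of e^((1+3i)t)v: X_1 = e^(t)(cos(3t)·(-1,-2) + sin(3t)·(0,-1)), X_2 = e^(t)(sin(3t)·(-1,-2) - cos(3t)·(0,-1)).
General solution: K_1X_1 + K_2X_2.

p(t) = -K_1e^(t)cos(3t) - K_2e^(t)sin(3t), q(t) = -K_1e^(t)sin(3t) - 2K_1e^(t)cos(3t) - 2K_2e^(t)sin(3t) + K_2e^(t)cos(3t)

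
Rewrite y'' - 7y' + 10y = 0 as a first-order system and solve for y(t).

Let x_1 = y, x_2 = y'. Then x_1' = x_2 and x_2' = -10x_1 + 7x_2.
A = [[0,1],[-10,7]]; det(A-λI) = λ^2 - 7λ + 10.
Eigenvalues λ = 2, 5 with eigenvectors (1,2), (1,5).

y(t) = C_1e^(2t) + C_2e^(5t)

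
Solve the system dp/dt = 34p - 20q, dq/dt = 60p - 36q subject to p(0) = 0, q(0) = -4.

p(t) = 8e^(4t) - 8e^(-6t), q(t) = 12e^(4t) - 16e^(-6t)

Coefficient matrix A = [[34, -20], [60, -36]].
Characteristic polynomial det(A - λI) = λ^2 + 2λ - 24 = 0.
Eigenvalues λ = -6, 4.
For λ=-6: (A-λI) row 1 is [40, -20], so an eigenvector is (-1, -2).
For λ=4: (A-λI) row 1 is [30, -20], so an eigenvector is (-2, -3).
General solution: C_1e^(-6t)(-1,-2) + C_2e^(4t)(-2,-3).
Applying p(0)=0, q(0)=-4 gives C_1=8, C_2=-4.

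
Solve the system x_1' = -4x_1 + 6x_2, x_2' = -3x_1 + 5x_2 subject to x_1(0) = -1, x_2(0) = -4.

x_1(t) = -7e^(2t) + 6e^(-t), x_2(t) = -7e^(2t) + 3e^(-t)

Coefficient matrix A = [[-4, 6], [-3, 5]].
Characteristic polynomial det(A - λI) = λ^2 - λ - 2 = 0.
Eigenvalues λ = -1, 2.
For λ=-1: (A-λI) row 1 is [-3, 6], so an eigenvector is (-2, -1).
For λ=2: (A-λI) row 1 is [-6, 6], so an eigenvector is (-1, -1).
General solution: c_1e^(-t)(-2,-1) + c_2e^(2t)(-1,-1).
Applying x_1(0)=-1, x_2(0)=-4 gives c_1=-3, c_2=7.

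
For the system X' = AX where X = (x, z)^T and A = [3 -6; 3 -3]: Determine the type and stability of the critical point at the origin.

A = [[3,-6],[3,-3]]; det(A-λI) = λ^2 + 9.
λ = 0 ± 3i: zero real part.

center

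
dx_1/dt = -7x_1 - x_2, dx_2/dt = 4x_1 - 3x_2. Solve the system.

Coefficient matrix A = [[-7, -1], [4, -3]].
Characteristic polynomial det(A - λI) = λ^2 + 10λ + 25 = 0.
Single eigenvalue λ = -5 with algebraic multiplicity 2.
Eigenvector v = (-1,2); generalized eigenvector w with (A-λI)w=v is (1,-1).
General solution: e^(-5t)[c_1·v + c_2·(t·v + w)].

x_1(t) = -c_1e^(-5t) - c_2te^(-5t) + c_2e^(-5t), x_2(t) = 2c_1e^(-5t) + 2c_2te^(-5t) - c_2e^(-5t)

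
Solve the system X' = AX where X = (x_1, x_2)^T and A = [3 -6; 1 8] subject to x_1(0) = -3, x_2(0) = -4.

Coefficient matrix A = [[3, -6], [1, 8]].
Characteristic polynomial det(A - λI) = λ^2 - 11λ + 30 = 0.
Eigenvalues λ = 5, 6.
For λ=5: (A-λI) row 1 is [-2, -6], so an eigenvector is (-3, 1).
For λ=6: (A-λI) row 1 is [-3, -6], so an eigenvector is (2, -1).
General solution: C_1e^(5t)(-3,1) + C_2e^(6t)(2,-1).
Applying x_1(0)=-3, x_2(0)=-4 gives C_1=11, C_2=15.

x_1(t) = 30e^(6t) - 33e^(5t), x_2(t) = -15e^(6t) + 11e^(5t)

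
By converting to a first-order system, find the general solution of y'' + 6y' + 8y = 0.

y(t) = K_1e^(-2t) + K_2e^(-4t)

Let x_1 = y, x_2 = y'. Then x_1' = x_2 and x_2' = -8x_1 - 6x_2.
A = [[0,1],[-8,-6]]; det(A-λI) = λ^2 + 6λ + 8.
Eigenvalues λ = -2, -4 with eigenvectors (1,-2), (1,-4).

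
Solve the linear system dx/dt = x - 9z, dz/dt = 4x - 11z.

Coefficient matrix A = [[1, -9], [4, -11]].
Characteristic polynomial det(A - λI) = λ^2 + 10λ + 25 = 0.
Single eigenvalue λ = -5 with algebraic multiplicity 2.
Eigenvector v = (3,2); generalized eigenvector w with (A-λI)w=v is (-1,-1).
General solution: e^(-5t)[c_1·v + c_2·(t·v + w)].

x(t) = 3c_1e^(-5t) + 3c_2te^(-5t) - c_2e^(-5t), z(t) = 2c_1e^(-5t) + 2c_2te^(-5t) - c_2e^(-5t)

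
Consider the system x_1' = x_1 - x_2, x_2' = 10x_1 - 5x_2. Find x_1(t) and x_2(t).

x_1(t) = c_1e^(-2t)cos(t) + c_2e^(-2t)sin(t), x_2(t) = c_1e^(-2t)sin(t) + 3c_1e^(-2t)cos(t) + 3c_2e^(-2t)sin(t) - c_2e^(-2t)cos(t)

Coefficient matrix A = [[1, -1], [10, -5]].
Characteristic polynomial det(A - λI) = λ^2 + 4λ + 5 = 0.
Eigenvalues λ = -2 ± i (complex conjugate pair).
For λ=-2+i: an eigenvector is (1,3) - i(0,1) = (1, 3 - i).
A real fundamental pair from Re and Im of e^((-2+i)t)v: X_1 = e^(-2t)(cos(t)·(1,3) + sin(t)·(0,1)), X_2 = e^(-2t)(sin(t)·(1,3) - cos(t)·(0,1)).
General solution: c_1X_1 + c_2X_2.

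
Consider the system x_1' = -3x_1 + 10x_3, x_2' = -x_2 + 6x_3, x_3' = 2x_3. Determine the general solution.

Coefficient matrix A = [[-3, 0, 10], [0, -1, 6], [0, 0, 2]].
det(A - λI) = 0 gives eigenvalues λ = -1, -3, 2.
For λ=-1: eigenvector (0,1,0).
For λ=-3: eigenvector (1,0,0).
For λ=2: eigenvector (2,2,1).
General solution: C_1e^(-t)(0,1,0) + C_2e^(-3t)(1,0,0) + C_3e^(2t)(2,2,1).

x_1(t) = C_2e^(-3t) + 2C_3e^(2t), x_2(t) = C_1e^(-t) + 2C_3e^(2t), x_3(t) = C_3e^(2t)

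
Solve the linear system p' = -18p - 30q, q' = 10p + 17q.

Coefficient matrix A = [[-18, -30], [10, 17]].
Characteristic polynomial det(A - λI) = λ^2 + λ - 6 = 0.
Eigenvalues λ = -3, 2.
For λ=-3: (A-λI) row 1 is [-15, -30], so an eigenvector is (2, -1).
For λ=2: (A-λI) row 1 is [-20, -30], so an eigenvector is (3, -2).
General solution: c_1e^(-3t)(2,-1) + c_2e^(2t)(3,-2).

p(t) = 2c_1e^(-3t) + 3c_2e^(2t), q(t) = -c_1e^(-3t) - 2c_2e^(2t)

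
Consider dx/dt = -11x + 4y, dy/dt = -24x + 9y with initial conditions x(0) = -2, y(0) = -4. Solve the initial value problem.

Coefficient matrix A = [[-11, 4], [-24, 9]].
Characteristic polynomial det(A - λI) = λ^2 + 2λ - 3 = 0.
Eigenvalues λ = 1, -3.
For λ=1: (A-λI) row 1 is [-12, 4], so an eigenvector is (1, 3).
For λ=-3: (A-λI) row 1 is [-8, 4], so an eigenvector is (1, 2).
General solution: c_1e^(t)(1,3) + c_2e^(-3t)(1,2).
Applying x(0)=-2, y(0)=-4 gives c_1=0, c_2=-2.

x(t) = -2e^(-3t), y(t) = -4e^(-3t)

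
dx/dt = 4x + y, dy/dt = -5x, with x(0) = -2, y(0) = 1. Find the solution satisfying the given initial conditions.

x(t) = -3e^(2t)sin(t) - 2e^(2t)cos(t), y(t) = 8e^(2t)sin(t) + e^(2t)cos(t)

Coefficient matrix A = [[4, 1], [-5, 0]].
Characteristic polynomial det(A - λI) = λ^2 - 4λ + 5 = 0.
Eigenvalues λ = 2 ± i (complex conjugate pair).
For λ=2+i: an eigenvector is (-1,2) - i(0,1) = (-1, 2 - i).
A real fundamental pair from Re and Im of e^((2+i)t)v: X_1 = e^(2t)(cos(t)·(-1,2) + sin(t)·(0,1)), X_2 = e^(2t)(sin(t)·(-1,2) - cos(t)·(0,1)).
General solution: C_1X_1 + C_2X_2.
Applying x(0)=-2, y(0)=1 gives C_1=2, C_2=3.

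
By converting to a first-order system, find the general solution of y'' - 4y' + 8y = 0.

y(t) = c_1e^(2t)cos(2t) + c_2e^(2t)sin(2t)

Let x_1 = y, x_2 = y'. Then x_1' = x_2 and x_2' = -8x_1 + 4x_2.
A = [[0,1],[-8,4]]; det(A-λI) = λ^2 - 4λ + 8.
Eigenvalues λ = 2 ± 2i.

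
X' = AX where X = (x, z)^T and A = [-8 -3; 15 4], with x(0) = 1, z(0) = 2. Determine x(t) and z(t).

x(t) = -4e^(-2t)sin(3t) + e^(-2t)cos(3t), z(t) = 9e^(-2t)sin(3t) + 2e^(-2t)cos(3t)

Coefficient matrix A = [[-8, -3], [15, 4]].
Characteristic polynomial det(A - λI) = λ^2 + 4λ + 13 = 0.
Eigenvalues λ = -2 ± 3i (complex conjugate pair).
For λ=-2+3i: an eigenvector is (0,-1) - i(1,-2) = (0 - i, -1 + 2i).
A real fundamental pair from Re and Im of e^((-2+3i)t)v: X_1 = e^(-2t)(cos(3t)·(0,-1) + sin(3t)·(1,-2)), X_2 = e^(-2t)(sin(3t)·(0,-1) - cos(3t)·(1,-2)).
General solution: K_1X_1 + K_2X_2.
Applying x(0)=1, z(0)=2 gives K_1=-4, K_2=-1.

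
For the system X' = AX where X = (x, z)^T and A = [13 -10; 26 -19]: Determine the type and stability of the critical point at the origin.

A = [[13,-10],[26,-19]]; det(A-λI) = λ^2 + 6λ + 13.
λ = -3 ± 2i: negative real part.

stable spiral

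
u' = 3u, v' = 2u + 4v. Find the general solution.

Coefficient matrix A = [[3, 0], [2, 4]].
Characteristic polynomial det(A - λI) = λ^2 - 7λ + 12 = 0.
Eigenvalues λ = 4, 3.
For λ=4: (A-λI) row 1 is [-1, 0], so an eigenvector is (0, -1).
For λ=3: (A-λI) row 2 is [2, 1], so an eigenvector is (-1, 2).
General solution: K_1e^(4t)(0,-1) + K_2e^(3t)(-1,2).

u(t) = -K_2e^(3t), v(t) = -K_1e^(4t) + 2K_2e^(3t)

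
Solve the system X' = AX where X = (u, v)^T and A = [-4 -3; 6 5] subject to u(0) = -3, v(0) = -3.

u(t) = 6e^(2t) - 9e^(-t), v(t) = -12e^(2t) + 9e^(-t)

Coefficient matrix A = [[-4, -3], [6, 5]].
Characteristic polynomial det(A - λI) = λ^2 - λ - 2 = 0.
Eigenvalues λ = 2, -1.
For λ=2: (A-λI) row 1 is [-6, -3], so an eigenvector is (1, -2).
For λ=-1: (A-λI) row 1 is [-3, -3], so an eigenvector is (1, -1).
General solution: c_1e^(2t)(1,-2) + c_2e^(-t)(1,-1).
Applying u(0)=-3, v(0)=-3 gives c_1=6, c_2=-9.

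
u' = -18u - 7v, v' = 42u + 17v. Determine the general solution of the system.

u(t) = -C_1e^(3t) + C_2e^(-4t), v(t) = 3C_1e^(3t) - 2C_2e^(-4t)

Coefficient matrix A = [[-18, -7], [42, 17]].
Characteristic polynomial det(A - λI) = λ^2 + λ - 12 = 0.
Eigenvalues λ = 3, -4.
For λ=3: (A-λI) row 1 is [-21, -7], so an eigenvector is (-1, 3).
For λ=-4: (A-λI) row 1 is [-14, -7], so an eigenvector is (1, -2).
General solution: C_1e^(3t)(-1,3) + C_2e^(-4t)(1,-2).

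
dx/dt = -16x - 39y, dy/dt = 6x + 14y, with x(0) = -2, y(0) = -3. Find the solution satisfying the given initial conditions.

x(t) = 49e^(-t)sin(3t) - 2e^(-t)cos(3t), y(t) = -19e^(-t)sin(3t) - 3e^(-t)cos(3t)

Coefficient matrix A = [[-16, -39], [6, 14]].
Characteristic polynomial det(A - λI) = λ^2 + 2λ + 10 = 0.
Eigenvalues λ = -1 ± 3i (complex conjugate pair).
For λ=-1+3i: an eigenvector is (-3,1) - i(2,-1) = (-3 - 2i, 1 + i).
A real fundamental pair from Re and Im of e^((-1+3i)t)v: X_1 = e^(-t)(cos(3t)·(-3,1) + sin(3t)·(2,-1)), X_2 = e^(-t)(sin(3t)·(-3,1) - cos(3t)·(2,-1)).
General solution: c_1X_1 + c_2X_2.
Applying x(0)=-2, y(0)=-3 gives c_1=8, c_2=-11.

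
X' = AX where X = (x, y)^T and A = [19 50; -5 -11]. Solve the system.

x(t) = K_1e^(4t)sin(5t) - 3K_1e^(4t)cos(5t) - 3K_2e^(4t)sin(5t) - K_2e^(4t)cos(5t), y(t) = K_1e^(4t)cos(5t) + K_2e^(4t)sin(5t)

Coefficient matrix A = [[19, 50], [-5, -11]].
Characteristic polynomial det(A - λI) = λ^2 - 8λ + 41 = 0.
Eigenvalues λ = 4 ± 5i (complex conjugate pair).
For λ=4+5i: an eigenvector is (-3,1) - i(1,0) = (-3 - i, 1).
A real fundamental pair from Re and Im of e^((4+5i)t)v: X_1 = e^(4t)(cos(5t)·(-3,1) + sin(5t)·(1,0)), X_2 = e^(4t)(sin(5t)·(-3,1) - cos(5t)·(1,0)).
General solution: K_1X_1 + K_2X_2.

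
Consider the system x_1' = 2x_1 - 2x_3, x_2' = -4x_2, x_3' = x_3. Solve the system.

x_1(t) = K_1e^(2t) + 2K_3e^(t), x_2(t) = K_2e^(-4t), x_3(t) = K_3e^(t)

Coefficient matrix A = [[2, 0, -2], [0, -4, 0], [0, 0, 1]].
det(A - λI) = 0 gives eigenvalues λ = 2, -4, 1.
For λ=2: eigenvector (1,0,0).
For λ=-4: eigenvector (0,1,0).
For λ=1: eigenvector (2,0,1).
General solution: K_1e^(2t)(1,0,0) + K_2e^(-4t)(0,1,0) + K_3e^(t)(2,0,1).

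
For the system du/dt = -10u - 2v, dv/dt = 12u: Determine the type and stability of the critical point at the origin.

A = [[-10,-2],[12,0]]; det(A-λI) = λ^2 + 10λ + 24.
λ = -4, -6: both negative.

stable node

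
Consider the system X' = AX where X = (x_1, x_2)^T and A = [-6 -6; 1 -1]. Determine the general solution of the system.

Coefficient matrix A = [[-6, -6], [1, -1]].
Characteristic polynomial det(A - λI) = λ^2 + 7λ + 12 = 0.
Eigenvalues λ = -4, -3.
For λ=-4: (A-λI) row 1 is [-2, -6], so an eigenvector is (-3, 1).
For λ=-3: (A-λI) row 1 is [-3, -6], so an eigenvector is (2, -1).
General solution: K_1e^(-4t)(-3,1) + K_2e^(-3t)(2,-1).

x_1(t) = -3K_1e^(-4t) + 2K_2e^(-3t), x_2(t) = K_1e^(-4t) - K_2e^(-3t)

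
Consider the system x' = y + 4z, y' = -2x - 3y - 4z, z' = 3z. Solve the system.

x(t) = C_1e^(-2t) + C_2e^(-t) + C_3e^(3t), y(t) = -2C_1e^(-2t) - C_2e^(-t) - C_3e^(3t), z(t) = C_3e^(3t)

Coefficient matrix A = [[0, 1, 4], [-2, -3, -4], [0, 0, 3]].
det(A - λI) = 0 gives eigenvalues λ = -2, -1, 3.
For λ=-2: eigenvector (1,-2,0).
For λ=-1: eigenvector (1,-1,0).
For λ=3: eigenvector (1,-1,1).
General solution: C_1e^(-2t)(1,-2,0) + C_2e^(-t)(1,-1,0) + C_3e^(3t)(1,-1,1).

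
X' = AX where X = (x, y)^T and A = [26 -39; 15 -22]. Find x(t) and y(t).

x(t) = -2C_1e^(2t)sin(3t) + 3C_1e^(2t)cos(3t) + 3C_2e^(2t)sin(3t) + 2C_2e^(2t)cos(3t), y(t) = -C_1e^(2t)sin(3t) + 2C_1e^(2t)cos(3t) + 2C_2e^(2t)sin(3t) + C_2e^(2t)cos(3t)

Coefficient matrix A = [[26, -39], [15, -22]].
Characteristic polynomial det(A - λI) = λ^2 - 4λ + 13 = 0.
Eigenvalues λ = 2 ± 3i (complex conjugate pair).
For λ=2+3i: an eigenvector is (3,2) - i(-2,-1) = (3 + 2i, 2 + i).
A real fundamental pair from Re and Im of e^((2+3i)t)v: X_1 = e^(2t)(cos(3t)·(3,2) + sin(3t)·(-2,-1)), X_2 = e^(2t)(sin(3t)·(3,2) - cos(3t)·(-2,-1)).
General solution: C_1X_1 + C_2X_2.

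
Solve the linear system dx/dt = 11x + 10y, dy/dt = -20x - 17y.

Coefficient matrix A = [[11, 10], [-20, -17]].
Characteristic polynomial det(A - λI) = λ^2 + 6λ + 13 = 0.
Eigenvalues λ = -3 ± 2i (complex conjugate pair).
For λ=-3+2i: an eigenvector is (2,-3) - i(-1,1) = (2 + i, -3 - i).
A real fundamental pair from Re and Im of e^((-3+2i)t)v: X_1 = e^(-3t)(cos(2t)·(2,-3) + sin(2t)·(-1,1)), X_2 = e^(-3t)(sin(2t)·(2,-3) - cos(2t)·(-1,1)).
General solution: C_1X_1 + C_2X_2.

x(t) = -C_1e^(-3t)sin(2t) + 2C_1e^(-3t)cos(2t) + 2C_2e^(-3t)sin(2t) + C_2e^(-3t)cos(2t), y(t) = C_1e^(-3t)sin(2t) - 3C_1e^(-3t)cos(2t) - 3C_2e^(-3t)sin(2t) - C_2e^(-3t)cos(2t)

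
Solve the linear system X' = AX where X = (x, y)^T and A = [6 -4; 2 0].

Coefficient matrix A = [[6, -4], [2, 0]].
Characteristic polynomial det(A - λI) = λ^2 - 6λ + 8 = 0.
Eigenvalues λ = 4, 2.
For λ=4: (A-λI) row 1 is [2, -4], so an eigenvector is (2, 1).
For λ=2: (A-λI) row 1 is [4, -4], so an eigenvector is (1, 1).
General solution: C_1e^(4t)(2,1) + C_2e^(2t)(1,1).

x(t) = 2C_1e^(4t) + C_2e^(2t), y(t) = C_1e^(4t) + C_2e^(2t)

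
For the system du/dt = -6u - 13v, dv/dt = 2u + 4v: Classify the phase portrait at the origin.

A = [[-6,-13],[2,4]]; det(A-λI) = λ^2 + 2λ + 2.
λ = -1 ± i: negative real part.

stable spiral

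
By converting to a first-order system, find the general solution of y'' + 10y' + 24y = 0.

y(t) = c_1e^(-4t) + c_2e^(-6t)

Let x_1 = y, x_2 = y'. Then x_1' = x_2 and x_2' = -24x_1 - 10x_2.
A = [[0,1],[-24,-10]]; det(A-λI) = λ^2 + 10λ + 24.
Eigenvalues λ = -4, -6 with eigenvectors (1,-4), (1,-6).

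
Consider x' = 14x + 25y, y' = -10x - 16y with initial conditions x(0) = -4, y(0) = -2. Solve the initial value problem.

x(t) = -22e^(-t)sin(5t) - 4e^(-t)cos(5t), y(t) = 14e^(-t)sin(5t) - 2e^(-t)cos(5t)

Coefficient matrix A = [[14, 25], [-10, -16]].
Characteristic polynomial det(A - λI) = λ^2 + 2λ + 26 = 0.
Eigenvalues λ = -1 ± 5i (complex conjugate pair).
For λ=-1+5i: an eigenvector is (2,-1) - i(1,-1) = (2 - i, -1 + i).
A real fundamental pair from Re and Im of e^((-1+5i)t)v: X_1 = e^(-t)(cos(5t)·(2,-1) + sin(5t)·(1,-1)), X_2 = e^(-t)(sin(5t)·(2,-1) - cos(5t)·(1,-1)).
General solution: C_1X_1 + C_2X_2.
Applying x(0)=-4, y(0)=-2 gives C_1=-6, C_2=-8.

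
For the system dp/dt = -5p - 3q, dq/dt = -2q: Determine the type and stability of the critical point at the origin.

stable node

A = [[-5,-3],[0,-2]]; det(A-λI) = λ^2 + 7λ + 10.
λ = -2, -5: both negative.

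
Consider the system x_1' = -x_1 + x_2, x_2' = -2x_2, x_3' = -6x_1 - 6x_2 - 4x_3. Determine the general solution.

x_1(t) = c_1e^(-t) - c_2e^(-2t), x_2(t) = c_2e^(-2t), x_3(t) = -2c_1e^(-t) + c_3e^(-4t)

Coefficient matrix A = [[-1, 1, 0], [0, -2, 0], [-6, -6, -4]].
det(A - λI) = 0 gives eigenvalues λ = -1, -2, -4.
For λ=-1: eigenvector (1,0,-2).
For λ=-2: eigenvector (-1,1,0).
For λ=-4: eigenvector (0,0,1).
General solution: c_1e^(-t)(1,0,-2) + c_2e^(-2t)(-1,1,0) + c_3e^(-4t)(0,0,1).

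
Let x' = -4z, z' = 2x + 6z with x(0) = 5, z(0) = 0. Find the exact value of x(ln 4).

A = [[0,-4],[2,6]]; eigenvalues λ = 2, 4.
Eigenvectors: (2,-1) for λ=2, (-1,1) for λ=4.
From the initial condition, c_1 = 5, c_2 = 5.
x(ln 4) = (5)(4^2)(2) + (5)(4^4)(-1) = -1120.

-1120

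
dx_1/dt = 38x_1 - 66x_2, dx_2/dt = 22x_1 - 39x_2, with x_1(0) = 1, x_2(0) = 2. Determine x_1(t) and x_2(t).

Coefficient matrix A = [[38, -66], [22, -39]].
Characteristic polynomial det(A - λI) = λ^2 + λ - 30 = 0.
Eigenvalues λ = 5, -6.
For λ=5: (A-λI) row 1 is [33, -66], so an eigenvector is (2, 1).
For λ=-6: (A-λI) row 1 is [44, -66], so an eigenvector is (3, 2).
General solution: c_1e^(5t)(2,1) + c_2e^(-6t)(3,2).
Applying x_1(0)=1, x_2(0)=2 gives c_1=-4, c_2=3.

x_1(t) = -8e^(5t) + 9e^(-6t), x_2(t) = -4e^(5t) + 6e^(-6t)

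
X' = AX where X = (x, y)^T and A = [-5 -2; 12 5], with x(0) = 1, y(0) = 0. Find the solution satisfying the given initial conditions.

Coefficient matrix A = [[-5, -2], [12, 5]].
Characteristic polynomial det(A - λI) = λ^2 - 1 = 0.
Eigenvalues λ = -1, 1.
For λ=-1: (A-λI) row 1 is [-4, -2], so an eigenvector is (-1, 2).
For λ=1: (A-λI) row 1 is [-6, -2], so an eigenvector is (1, -3).
General solution: C_1e^(-t)(-1,2) + C_2e^(t)(1,-3).
Applying x(0)=1, y(0)=0 gives C_1=-3, C_2=-2.

x(t) = -2e^(t) + 3e^(-t), y(t) = 6e^(t) - 6e^(-t)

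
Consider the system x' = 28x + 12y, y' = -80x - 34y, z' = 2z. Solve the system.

Coefficient matrix A = [[28, 12, 0], [-80, -34, 0], [0, 0, 2]].
det(A - λI) = 0 gives eigenvalues λ = -4, -2, 2.
For λ=-4: eigenvector (-3,8,0).
For λ=-2: eigenvector (-2,5,0).
For λ=2: eigenvector (0,0,1).
General solution: c_1e^(-4t)(-3,8,0) + c_2e^(-2t)(-2,5,0) + c_3e^(2t)(0,0,1).

x(t) = -3c_1e^(-4t) - 2c_2e^(-2t), y(t) = 8c_1e^(-4t) + 5c_2e^(-2t), z(t) = c_3e^(2t)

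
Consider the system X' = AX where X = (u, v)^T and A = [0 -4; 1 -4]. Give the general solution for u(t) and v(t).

Coefficient matrix A = [[0, -4], [1, -4]].
Characteristic polynomial det(A - λI) = λ^2 + 4λ + 4 = 0.
Single eigenvalue λ = -2 with algebraic multiplicity 2.
Eigenvector v = (-2,-1); generalized eigenvector w with (A-λI)w=v is (1,1).
General solution: e^(-2t)[K_1·v + K_2·(t·v + w)].

u(t) = -2K_1e^(-2t) - 2K_2te^(-2t) + K_2e^(-2t), v(t) = -K_1e^(-2t) - K_2te^(-2t) + K_2e^(-2t)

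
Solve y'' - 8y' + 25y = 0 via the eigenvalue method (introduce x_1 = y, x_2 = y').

Let x_1 = y, x_2 = y'. Then x_1' = x_2 and x_2' = -25x_1 + 8x_2.
A = [[0,1],[-25,8]]; det(A-λI) = λ^2 - 8λ + 25.
Eigenvalues λ = 4 ± 3i.

y(t) = C_1e^(4t)cos(3t) + C_2e^(4t)sin(3t)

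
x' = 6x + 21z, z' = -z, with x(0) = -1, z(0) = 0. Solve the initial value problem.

Coefficient matrix A = [[6, 21], [0, -1]].
Characteristic polynomial det(A - λI) = λ^2 - 5λ - 6 = 0.
Eigenvalues λ = 6, -1.
For λ=6: (A-λI) row 1 is [0, 21], so an eigenvector is (1, 0).
For λ=-1: (A-λI) row 1 is [7, 21], so an eigenvector is (-3, 1).
General solution: C_1e^(6t)(1,0) + C_2e^(-t)(-3,1).
Applying x(0)=-1, z(0)=0 gives C_1=-1, C_2=0.

x(t) = -e^(6t), z(t) = 0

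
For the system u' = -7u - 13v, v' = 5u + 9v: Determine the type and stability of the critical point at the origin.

unstable spiral

A = [[-7,-13],[5,9]]; det(A-λI) = λ^2 - 2λ + 2.
λ = 1 ± i: positive real part.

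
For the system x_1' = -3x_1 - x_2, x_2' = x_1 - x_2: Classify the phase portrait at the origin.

A = [[-3,-1],[1,-1]]; det(A-λI) = λ^2 + 4λ + 4.
repeated λ = -2 with a single eigenvector.

stable improper node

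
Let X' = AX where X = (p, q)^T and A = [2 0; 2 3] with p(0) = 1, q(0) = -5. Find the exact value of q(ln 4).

A = [[2,0],[2,3]]; eigenvalues λ = 2, 3.
Eigenvectors: (1,-2) for λ=2, (0,-1) for λ=3.
From the initial condition, c_1 = 1, c_2 = 3.
q(ln 4) = (1)(4^2)(-2) + (3)(4^3)(-1) = -224.

-224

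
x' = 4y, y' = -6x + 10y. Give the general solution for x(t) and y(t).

x(t) = -2c_1e^(6t) - c_2e^(4t), y(t) = -3c_1e^(6t) - c_2e^(4t)

Coefficient matrix A = [[0, 4], [-6, 10]].
Characteristic polynomial det(A - λI) = λ^2 - 10λ + 24 = 0.
Eigenvalues λ = 6, 4.
For λ=6: (A-λI) row 1 is [-6, 4], so an eigenvector is (-2, -3).
For λ=4: (A-λI) row 1 is [-4, 4], so an eigenvector is (-1, -1).
General solution: c_1e^(6t)(-2,-3) + c_2e^(4t)(-1,-1).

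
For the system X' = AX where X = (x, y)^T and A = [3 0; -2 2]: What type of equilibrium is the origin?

unstable node

A = [[3,0],[-2,2]]; det(A-λI) = λ^2 - 5λ + 6.
λ = 3, 2: both positive.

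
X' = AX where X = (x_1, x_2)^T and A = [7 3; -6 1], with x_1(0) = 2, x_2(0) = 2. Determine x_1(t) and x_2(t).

Coefficient matrix A = [[7, 3], [-6, 1]].
Characteristic polynomial det(A - λI) = λ^2 - 8λ + 25 = 0.
Eigenvalues λ = 4 ± 3i (complex conjugate pair).
For λ=4+3i: an eigenvector is (1,-1) - i(0,-1) = (1, -1 + i).
A real fundamental pair from Re and Im of e^((4+3i)t)v: X_1 = e^(4t)(cos(3t)·(1,-1) + sin(3t)·(0,-1)), X_2 = e^(4t)(sin(3t)·(1,-1) - cos(3t)·(0,-1)).
General solution: c_1X_1 + c_2X_2.
Applying x_1(0)=2, x_2(0)=2 gives c_1=2, c_2=4.

x_1(t) = 4e^(4t)sin(3t) + 2e^(4t)cos(3t), x_2(t) = -6e^(4t)sin(3t) + 2e^(4t)cos(3t)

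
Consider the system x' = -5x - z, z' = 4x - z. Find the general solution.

x(t) = C_1e^(-3t) + C_2te^(-3t) + C_2e^(-3t), z(t) = -2C_1e^(-3t) - 2C_2te^(-3t) - 3C_2e^(-3t)

Coefficient matrix A = [[-5, -1], [4, -1]].
Characteristic polynomial det(A - λI) = λ^2 + 6λ + 9 = 0.
Single eigenvalue λ = -3 with algebraic multiplicity 2.
Eigenvector v = (1,-2); generalized eigenvector w with (A-λI)w=v is (1,-3).
General solution: e^(-3t)[C_1·v + C_2·(t·v + w)].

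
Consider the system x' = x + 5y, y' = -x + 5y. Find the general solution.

Coefficient matrix A = [[1, 5], [-1, 5]].
Characteristic polynomial det(A - λI) = λ^2 - 6λ + 10 = 0.
Eigenvalues λ = 3 ± i (complex conjugate pair).
For λ=3+i: an eigenvector is (-1,0) - i(2,1) = (-1 - 2i, 0 - i).
A real fundamental pair from Re and Im of e^((3+i)t)v: X_1 = e^(3t)(cos(t)·(-1,0) + sin(t)·(2,1)), X_2 = e^(3t)(sin(t)·(-1,0) - cos(t)·(2,1)).
General solution: c_1X_1 + c_2X_2.

x(t) = 2c_1e^(3t)sin(t) - c_1e^(3t)cos(t) - c_2e^(3t)sin(t) - 2c_2e^(3t)cos(t), y(t) = c_1e^(3t)sin(t) - c_2e^(3t)cos(t)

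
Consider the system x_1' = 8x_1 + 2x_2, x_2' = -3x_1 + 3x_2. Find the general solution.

x_1(t) = C_1e^(6t) - 2C_2e^(5t), x_2(t) = -C_1e^(6t) + 3C_2e^(5t)

Coefficient matrix A = [[8, 2], [-3, 3]].
Characteristic polynomial det(A - λI) = λ^2 - 11λ + 30 = 0.
Eigenvalues λ = 6, 5.
For λ=6: (A-λI) row 1 is [2, 2], so an eigenvector is (1, -1).
For λ=5: (A-λI) row 1 is [3, 2], so an eigenvector is (-2, 3).
General solution: C_1e^(6t)(1,-1) + C_2e^(5t)(-2,3).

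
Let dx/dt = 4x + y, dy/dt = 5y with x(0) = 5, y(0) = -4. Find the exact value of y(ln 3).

-972

A = [[4,1],[0,5]]; eigenvalues λ = 4, 5.
Eigenvectors: (1,0) for λ=4, (-1,-1) for λ=5.
From the initial condition, c_1 = 9, c_2 = 4.
y(ln 3) = (9)(3^4)(0) + (4)(3^5)(-1) = -972.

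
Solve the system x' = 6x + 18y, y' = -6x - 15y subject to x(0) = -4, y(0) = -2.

x(t) = -28e^(-3t) + 24e^(-6t), y(t) = 14e^(-3t) - 16e^(-6t)

Coefficient matrix A = [[6, 18], [-6, -15]].
Characteristic polynomial det(A - λI) = λ^2 + 9λ + 18 = 0.
Eigenvalues λ = -6, -3.
For λ=-6: (A-λI) row 1 is [12, 18], so an eigenvector is (-3, 2).
For λ=-3: (A-λI) row 1 is [9, 18], so an eigenvector is (2, -1).
General solution: K_1e^(-6t)(-3,2) + K_2e^(-3t)(2,-1).
Applying x(0)=-4, y(0)=-2 gives K_1=-8, K_2=-14.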